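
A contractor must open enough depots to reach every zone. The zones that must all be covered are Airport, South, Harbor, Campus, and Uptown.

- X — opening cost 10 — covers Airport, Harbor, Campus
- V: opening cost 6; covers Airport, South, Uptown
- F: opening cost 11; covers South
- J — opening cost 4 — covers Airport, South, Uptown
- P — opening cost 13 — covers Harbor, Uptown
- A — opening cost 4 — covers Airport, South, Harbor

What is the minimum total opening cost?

14

The greedy cost-per-new-zone heuristic would pick J, A, and X for 18, but a cheaper cover exists.
Choose X and J: together they cover Airport, South, Harbor, Campus, Uptown — every zone.
Total opening cost: 10 + 4 = 14.
No cover costs less than 14.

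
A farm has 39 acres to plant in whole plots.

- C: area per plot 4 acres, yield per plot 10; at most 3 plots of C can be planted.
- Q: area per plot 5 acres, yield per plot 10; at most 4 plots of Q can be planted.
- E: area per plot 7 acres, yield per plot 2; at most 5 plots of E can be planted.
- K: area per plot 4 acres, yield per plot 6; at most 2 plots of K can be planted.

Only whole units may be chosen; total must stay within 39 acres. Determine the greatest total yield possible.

76

Take 3×C, 4×Q, and 1×K: area 36 ≤ 39, yield 3·10 + 4·10 + 1·6 = 76.
C has the best ratio (10/4) and is taken to its limit of 3; remaining capacity is filled optimally with the others.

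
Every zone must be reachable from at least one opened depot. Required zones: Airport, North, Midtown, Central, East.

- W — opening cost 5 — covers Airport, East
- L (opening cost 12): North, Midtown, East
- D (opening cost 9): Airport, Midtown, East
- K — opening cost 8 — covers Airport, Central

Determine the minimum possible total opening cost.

Choose L and K: together they cover Airport, North, Midtown, Central, East — every zone.
Total opening cost: 12 + 8 = 20.

20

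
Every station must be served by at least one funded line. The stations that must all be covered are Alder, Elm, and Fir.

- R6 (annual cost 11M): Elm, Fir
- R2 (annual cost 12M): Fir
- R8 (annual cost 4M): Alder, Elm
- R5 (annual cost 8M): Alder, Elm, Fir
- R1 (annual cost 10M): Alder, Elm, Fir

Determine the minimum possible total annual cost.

8

This is an integer covering problem.
The greedy cost-per-new-station heuristic would pick R8 and R5 for 12, but a cheaper cover exists.
R5 alone covers Alder, Elm, Fir — every station.
Total annual cost: 8.
No cover costs less than 8.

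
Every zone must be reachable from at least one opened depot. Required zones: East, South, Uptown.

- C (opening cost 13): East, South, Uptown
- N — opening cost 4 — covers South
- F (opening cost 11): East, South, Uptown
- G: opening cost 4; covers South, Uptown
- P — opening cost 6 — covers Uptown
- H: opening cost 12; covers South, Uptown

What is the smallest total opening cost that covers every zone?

This is an integer covering problem.
F alone covers East, South, Uptown — every zone.
Total opening cost: 11.

11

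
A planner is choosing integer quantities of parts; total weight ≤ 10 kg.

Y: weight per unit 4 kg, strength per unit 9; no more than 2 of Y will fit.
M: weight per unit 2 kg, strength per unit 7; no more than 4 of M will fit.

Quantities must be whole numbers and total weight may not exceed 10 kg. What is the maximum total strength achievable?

30

This is a bounded integer knapsack.
1×Y and 3×M: weight 10 ≤ 10, strength 1·9 + 3·7 = 30.
4×M: weight 8 ≤ 10, strength 4·7 = 28.
Best is 30.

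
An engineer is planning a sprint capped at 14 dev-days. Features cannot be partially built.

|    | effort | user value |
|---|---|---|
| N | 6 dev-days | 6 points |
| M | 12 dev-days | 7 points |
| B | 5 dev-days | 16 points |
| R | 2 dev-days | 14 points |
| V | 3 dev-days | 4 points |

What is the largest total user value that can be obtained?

36

Take N, B, and R: effort 6 + 5 + 2 = 13 ≤ 14, user value 6 + 16 + 14 = 36.
No other feasible combination does better.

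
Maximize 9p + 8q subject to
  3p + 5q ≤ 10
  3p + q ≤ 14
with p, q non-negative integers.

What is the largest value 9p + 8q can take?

27

(p,q)=(3,0): 3·3+5·0=9≤10, 3·3+1·0=9≤14, objective 27.
(p,q)=(2,0): 3·2+5·0=6≤10, 3·2+1·0=6≤14, objective 18.
The best lattice point is (3,0), giving 27.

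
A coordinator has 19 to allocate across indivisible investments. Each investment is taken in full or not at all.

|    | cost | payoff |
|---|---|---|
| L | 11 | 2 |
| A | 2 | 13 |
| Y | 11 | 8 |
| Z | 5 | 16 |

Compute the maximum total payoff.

Treat it as a binary knapsack problem.
Take A, Y, and Z: cost 2 + 11 + 5 = 18 ≤ 19, payoff 13 + 8 + 16 = 37.
No other feasible combination does better.

37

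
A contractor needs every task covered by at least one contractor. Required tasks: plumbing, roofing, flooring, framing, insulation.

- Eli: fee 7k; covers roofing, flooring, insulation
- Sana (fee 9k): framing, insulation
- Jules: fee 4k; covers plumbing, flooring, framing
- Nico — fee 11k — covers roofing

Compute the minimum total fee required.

11

Choose Eli and Jules: together they cover plumbing, roofing, flooring, framing, insulation — every task.
Total fee: 7 + 4 = 11.
No cover costs less than 11.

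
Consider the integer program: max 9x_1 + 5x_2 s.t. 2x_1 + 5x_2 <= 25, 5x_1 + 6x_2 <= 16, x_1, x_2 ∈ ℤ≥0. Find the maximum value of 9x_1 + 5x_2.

(x_1,x_2)=(3,0): 2·3+5·0=6≤25, 5·3+6·0=15≤16, objective 27.
(x_1,x_2)=(2,1): 2·2+5·1=9≤25, 5·2+6·1=16≤16, objective 23.
(x_1,x_2)=(2,0): 2·2+5·0=4≤25, 5·2+6·0=10≤16, objective 18.
The best lattice point is (3,0), giving 27.

27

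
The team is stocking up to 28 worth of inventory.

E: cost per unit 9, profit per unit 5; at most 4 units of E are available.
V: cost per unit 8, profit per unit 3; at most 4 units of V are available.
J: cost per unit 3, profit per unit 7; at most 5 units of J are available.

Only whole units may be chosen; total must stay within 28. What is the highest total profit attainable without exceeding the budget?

40

J has the best ratio (7/3); taking only J gives at most 5×7 = 35 (stopped by the supply cap of 5).
Mixing does better — 1×E and 5×J: cost 24 ≤ 28, profit 1·5 + 5·7 = 40.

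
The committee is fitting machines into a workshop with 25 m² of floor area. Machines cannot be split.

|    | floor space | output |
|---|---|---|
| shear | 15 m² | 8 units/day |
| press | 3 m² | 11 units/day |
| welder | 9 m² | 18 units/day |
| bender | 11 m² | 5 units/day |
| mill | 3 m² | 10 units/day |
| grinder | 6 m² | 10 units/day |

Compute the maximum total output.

49

Take press, welder, mill, and grinder: floor space 3 + 9 + 3 + 6 = 21 ≤ 25, output 11 + 18 + 10 + 10 = 49.
No other feasible combination does better.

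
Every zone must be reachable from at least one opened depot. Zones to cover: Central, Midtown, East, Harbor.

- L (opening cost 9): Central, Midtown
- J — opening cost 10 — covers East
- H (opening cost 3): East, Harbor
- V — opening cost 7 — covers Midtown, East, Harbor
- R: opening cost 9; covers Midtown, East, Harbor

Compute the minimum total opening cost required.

12

Choose L and H: together they cover Central, Midtown, East, Harbor — every zone.
Total opening cost: 9 + 3 = 12.
No cover costs less than 12.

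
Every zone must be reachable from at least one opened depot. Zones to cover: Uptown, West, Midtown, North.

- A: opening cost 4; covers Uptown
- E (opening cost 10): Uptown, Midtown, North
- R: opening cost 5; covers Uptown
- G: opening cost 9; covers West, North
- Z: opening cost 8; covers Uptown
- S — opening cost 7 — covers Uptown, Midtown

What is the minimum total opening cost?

16

The greedy cost-per-new-zone heuristic would pick E and G for 19, but a cheaper cover exists.
Choose G and S: together they cover Uptown, West, Midtown, North — every zone.
Total opening cost: 9 + 7 = 16.
No cover costs less than 16.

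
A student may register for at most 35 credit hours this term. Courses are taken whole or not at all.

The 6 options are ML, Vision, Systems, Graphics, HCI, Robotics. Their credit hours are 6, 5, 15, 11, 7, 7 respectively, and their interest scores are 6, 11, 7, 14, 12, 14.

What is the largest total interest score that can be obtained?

Treat it as a binary knapsack problem.
Allowing fractional choices, the relaxed optimum would be about 56.0, but courses are indivisible.
ML + Graphics + HCI + Robotics: credit hours 6 + 11 + 7 + 7 = 31 ≤ 35, interest score 6 + 14 + 12 + 14 = 46.
Vision + Graphics + HCI + Robotics: credit hours 5 + 11 + 7 + 7 = 30 ≤ 35, interest score 11 + 14 + 12 + 14 = 51.
Best is Vision, Graphics, HCI, and Robotics with total interest score 51.

51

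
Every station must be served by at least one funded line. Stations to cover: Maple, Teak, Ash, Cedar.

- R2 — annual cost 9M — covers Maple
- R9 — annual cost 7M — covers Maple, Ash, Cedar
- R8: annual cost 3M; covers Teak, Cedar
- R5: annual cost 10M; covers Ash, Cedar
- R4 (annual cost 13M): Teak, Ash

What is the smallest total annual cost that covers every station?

This is a weighted set-cover instance.
Choose R9 and R8: together they cover Maple, Teak, Ash, Cedar — every station.
Total annual cost: 7 + 3 = 10.
No cover costs less than 10.

10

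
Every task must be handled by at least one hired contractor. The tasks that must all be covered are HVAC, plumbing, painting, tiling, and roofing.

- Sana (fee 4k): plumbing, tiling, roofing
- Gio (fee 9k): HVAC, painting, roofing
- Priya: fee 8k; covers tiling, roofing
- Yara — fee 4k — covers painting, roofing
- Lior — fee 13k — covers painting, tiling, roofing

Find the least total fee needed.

Choose Sana and Gio: together they cover HVAC, plumbing, painting, tiling, roofing — every task.
Total fee: 4 + 9 = 13.

13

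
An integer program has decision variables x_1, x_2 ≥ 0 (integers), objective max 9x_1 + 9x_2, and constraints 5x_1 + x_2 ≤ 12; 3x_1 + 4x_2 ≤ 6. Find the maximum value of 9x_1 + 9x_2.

(x_1,x_2)=(2,0): 5·2+1·0=10≤12, 3·2+4·0=6≤6, objective 18.
(x_1,x_2)=(1,0): 5·1+1·0=5≤12, 3·1+4·0=3≤6, objective 9.
The best lattice point is (2,0), giving 18.

18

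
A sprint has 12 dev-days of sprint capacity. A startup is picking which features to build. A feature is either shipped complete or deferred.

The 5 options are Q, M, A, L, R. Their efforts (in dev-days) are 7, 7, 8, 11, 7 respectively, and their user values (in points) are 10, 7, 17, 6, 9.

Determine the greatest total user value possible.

A: effort 8 ≤ 12, user value 17.
Q: effort 7 ≤ 12, user value 10.
R: effort 7 ≤ 12, user value 9.
Best is A with total user value 17.

17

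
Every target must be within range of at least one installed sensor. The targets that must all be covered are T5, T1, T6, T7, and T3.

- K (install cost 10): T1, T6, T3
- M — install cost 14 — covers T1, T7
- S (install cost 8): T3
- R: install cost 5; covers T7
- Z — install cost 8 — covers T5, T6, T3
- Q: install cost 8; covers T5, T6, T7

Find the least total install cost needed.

18

The greedy cost-per-new-target heuristic would pick Z, R, and K for 23, but a cheaper cover exists.
Choose K and Q: together they cover T5, T1, T6, T7, T3 — every target.
Total install cost: 10 + 8 = 18.
No cover costs less than 18.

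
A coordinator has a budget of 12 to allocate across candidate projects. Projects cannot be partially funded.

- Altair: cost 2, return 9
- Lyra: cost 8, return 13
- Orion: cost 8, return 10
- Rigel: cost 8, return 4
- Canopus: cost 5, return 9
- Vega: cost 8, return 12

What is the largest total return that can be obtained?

22

This is an integer program with binary decision variables.
Allowing fractional choices, the relaxed optimum would be about 26.1, but projects are indivisible.
Altair + Orion: cost 2 + 8 = 10 ≤ 12, return 9 + 10 = 19.
Altair + Vega: cost 2 + 8 = 10 ≤ 12, return 9 + 12 = 21.
Altair + Lyra: cost 2 + 8 = 10 ≤ 12, return 9 + 13 = 22.
Best is Altair and Lyra with total return 22.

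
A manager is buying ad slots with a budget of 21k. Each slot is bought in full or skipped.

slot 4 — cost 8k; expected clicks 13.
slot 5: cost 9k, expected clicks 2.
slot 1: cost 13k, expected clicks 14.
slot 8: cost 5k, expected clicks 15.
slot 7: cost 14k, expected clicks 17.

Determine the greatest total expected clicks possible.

32

Allowing fractional choices, the relaxed optimum would be about 37.7, but ad slots are indivisible.
slot 8 + slot 7: cost 5 + 14 = 19 ≤ 21, expected clicks 15 + 17 = 32.
slot 1 + slot 8: cost 13 + 5 = 18 ≤ 21, expected clicks 14 + 15 = 29.
slot 4 + slot 8: cost 8 + 5 = 13 ≤ 21, expected clicks 13 + 15 = 28.
Best is slot 8 and slot 7 with total expected clicks 32.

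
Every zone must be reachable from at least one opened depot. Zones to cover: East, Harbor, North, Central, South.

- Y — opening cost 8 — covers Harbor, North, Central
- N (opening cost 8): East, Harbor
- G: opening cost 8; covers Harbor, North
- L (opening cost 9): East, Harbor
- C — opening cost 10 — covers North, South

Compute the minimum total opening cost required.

This is an integer covering problem.
Choose Y, N, and C: together they cover East, Harbor, North, Central, South — every zone.
Total opening cost: 8 + 8 + 10 = 26.
No cover costs less than 26.

26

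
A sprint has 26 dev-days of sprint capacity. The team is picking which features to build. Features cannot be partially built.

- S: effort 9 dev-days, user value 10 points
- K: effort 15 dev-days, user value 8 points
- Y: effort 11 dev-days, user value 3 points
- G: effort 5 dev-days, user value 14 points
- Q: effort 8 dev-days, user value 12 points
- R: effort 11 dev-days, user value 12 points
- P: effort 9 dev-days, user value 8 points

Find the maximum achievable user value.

38

S + G + Q: effort 9 + 5 + 8 = 22 ≤ 26, user value 10 + 14 + 12 = 36.
G + Q + R: effort 5 + 8 + 11 = 24 ≤ 26, user value 14 + 12 + 12 = 38.
Best is G, Q, and R with total user value 38.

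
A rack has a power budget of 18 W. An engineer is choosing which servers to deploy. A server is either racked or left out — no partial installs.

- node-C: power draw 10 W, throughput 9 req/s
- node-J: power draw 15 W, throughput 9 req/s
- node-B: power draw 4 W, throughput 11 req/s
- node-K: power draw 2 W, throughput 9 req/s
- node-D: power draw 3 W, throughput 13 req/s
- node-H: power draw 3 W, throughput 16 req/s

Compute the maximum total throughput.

Treat it as a binary knapsack problem.
node-B + node-K + node-D + node-H: power draw 4 + 2 + 3 + 3 = 12 ≤ 18, throughput 11 + 9 + 13 + 16 = 49.
node-C + node-K + node-D + node-H: power draw 10 + 2 + 3 + 3 = 18 ≤ 18, throughput 9 + 9 + 13 + 16 = 47.
Best is node-B, node-K, node-D, and node-H with total throughput 49.

49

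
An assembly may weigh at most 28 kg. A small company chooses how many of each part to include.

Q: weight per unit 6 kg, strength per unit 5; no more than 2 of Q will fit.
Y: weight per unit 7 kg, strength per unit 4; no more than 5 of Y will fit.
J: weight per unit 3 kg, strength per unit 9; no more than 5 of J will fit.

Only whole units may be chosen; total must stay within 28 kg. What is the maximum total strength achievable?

This is a bounded integer knapsack.
J has the best ratio (9/3); taking only J gives at most 5×9 = 45 (stopped by the supply cap of 5).
Mixing does better — 2×Q and 5×J: weight 27 ≤ 28, strength 2·5 + 5·9 = 55.

55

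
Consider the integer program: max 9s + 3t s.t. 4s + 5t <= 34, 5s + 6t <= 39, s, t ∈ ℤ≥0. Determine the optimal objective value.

The continuous relaxation peaks at (7.8, 0) with value 70.20; rounding to a feasible lattice point costs some objective.
(s,t)=(7,0): 4·7+5·0=28≤34, 5·7+6·0=35≤39, objective 63.
(s,t)=(6,1): 4·6+5·1=29≤34, 5·6+6·1=36≤39, objective 57.
The best lattice point is (7,0), giving 63.

63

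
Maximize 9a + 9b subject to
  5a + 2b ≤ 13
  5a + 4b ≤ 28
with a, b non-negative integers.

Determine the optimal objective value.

The continuous relaxation peaks at (0, 6.5) with value 58.50; rounding to a feasible lattice point costs some objective.
(a,b)=(0,6): 5·0+2·6=12≤13, 5·0+4·6=24≤28, objective 54.
(a,b)=(0,5): 5·0+2·5=10≤13, 5·0+4·5=20≤28, objective 45.
Maximum is 54 at (a,b)=(0,6).

54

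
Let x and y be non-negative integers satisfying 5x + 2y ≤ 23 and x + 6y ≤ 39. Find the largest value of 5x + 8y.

The continuous relaxation peaks at (2.14, 6.14) with value 59.86; rounding to a feasible lattice point costs some objective.
(x,y)=(2,6): 5·2+2·6=22≤23, 1·2+6·6=38≤39, objective 58.
(x,y)=(1,6): 5·1+2·6=17≤23, 1·1+6·6=37≤39, objective 53.
(x,y)=(2,5): 5·2+2·5=20≤23, 1·2+6·5=32≤39, objective 50.
(x,y)=(1,5): 5·1+2·5=15≤23, 1·1+6·5=31≤39, objective 45.
The best lattice point is (2,6), giving 58.

58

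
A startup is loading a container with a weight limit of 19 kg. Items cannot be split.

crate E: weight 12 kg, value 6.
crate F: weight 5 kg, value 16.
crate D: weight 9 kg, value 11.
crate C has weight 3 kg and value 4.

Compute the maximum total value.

crate F + crate D + crate C: weight 5 + 9 + 3 = 17 ≤ 19, value 16 + 11 + 4 = 31.
crate F + crate D: weight 5 + 9 = 14 ≤ 19, value 16 + 11 = 27.
Best is crate F, crate D, and crate C with total value 31.

31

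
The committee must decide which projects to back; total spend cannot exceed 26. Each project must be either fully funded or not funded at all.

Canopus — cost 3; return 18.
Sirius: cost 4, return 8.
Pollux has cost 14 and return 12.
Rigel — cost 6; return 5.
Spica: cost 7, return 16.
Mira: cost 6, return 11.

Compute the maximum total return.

58

This is an integer program with binary decision variables.
Allowing fractional choices, the relaxed optimum would be about 58.1, but projects are indivisible.
Canopus + Sirius + Spica + Mira: cost 3 + 4 + 7 + 6 = 20 ≤ 26, return 18 + 8 + 16 + 11 = 53.
Canopus + Rigel + Spica + Mira: cost 3 + 6 + 7 + 6 = 22 ≤ 26, return 18 + 5 + 16 + 11 = 50.
Canopus + Sirius + Rigel + Spica + Mira: cost 3 + 4 + 6 + 7 + 6 = 26 ≤ 26, return 18 + 8 + 5 + 16 + 11 = 58.
Best is Canopus, Sirius, Rigel, Spica, and Mira with total return 58.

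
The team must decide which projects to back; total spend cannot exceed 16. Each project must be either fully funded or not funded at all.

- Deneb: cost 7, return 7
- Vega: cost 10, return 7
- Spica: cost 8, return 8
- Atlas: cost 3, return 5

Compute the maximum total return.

15

Deneb + Spica: cost 7 + 8 = 15 ≤ 16, return 7 + 8 = 15.
Spica + Atlas: cost 8 + 3 = 11 ≤ 16, return 8 + 5 = 13.
Deneb + Atlas: cost 7 + 3 = 10 ≤ 16, return 7 + 5 = 12.
Best is Deneb and Spica with total return 15.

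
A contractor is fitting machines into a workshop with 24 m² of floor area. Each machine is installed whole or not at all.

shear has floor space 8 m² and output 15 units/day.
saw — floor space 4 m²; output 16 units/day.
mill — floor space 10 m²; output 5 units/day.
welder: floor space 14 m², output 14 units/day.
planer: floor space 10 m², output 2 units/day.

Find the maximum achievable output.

36

Allowing fractional choices, the relaxed optimum would be about 43.0, but machines are indivisible.
shear + saw + mill: floor space 8 + 4 + 10 = 22 ≤ 24, output 15 + 16 + 5 = 36.
shear + saw: floor space 8 + 4 = 12 ≤ 24, output 15 + 16 = 31.
shear + saw + planer: floor space 8 + 4 + 10 = 22 ≤ 24, output 15 + 16 + 2 = 33.
Best is shear, saw, and mill with total output 36.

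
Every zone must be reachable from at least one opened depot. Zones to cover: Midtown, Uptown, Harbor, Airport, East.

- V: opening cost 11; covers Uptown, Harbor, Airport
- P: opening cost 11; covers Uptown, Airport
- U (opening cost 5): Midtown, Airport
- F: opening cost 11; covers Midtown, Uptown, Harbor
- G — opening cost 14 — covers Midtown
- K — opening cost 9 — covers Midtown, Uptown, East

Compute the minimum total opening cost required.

The greedy cost-per-new-zone heuristic would pick U, K, and V for 25, but a cheaper cover exists.
Choose V and K: together they cover Midtown, Uptown, Harbor, Airport, East — every zone.
Total opening cost: 11 + 9 = 20.
No cover costs less than 20.

20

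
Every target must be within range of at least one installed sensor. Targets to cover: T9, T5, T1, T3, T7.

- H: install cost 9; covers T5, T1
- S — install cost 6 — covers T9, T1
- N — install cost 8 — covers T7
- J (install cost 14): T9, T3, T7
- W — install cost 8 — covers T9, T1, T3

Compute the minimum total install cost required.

23

The greedy cost-per-new-target heuristic would pick W, N, and H for 25, but a cheaper cover exists.
Choose H and J: together they cover T9, T5, T1, T3, T7 — every target.
Total install cost: 9 + 14 = 23.
No cover costs less than 23.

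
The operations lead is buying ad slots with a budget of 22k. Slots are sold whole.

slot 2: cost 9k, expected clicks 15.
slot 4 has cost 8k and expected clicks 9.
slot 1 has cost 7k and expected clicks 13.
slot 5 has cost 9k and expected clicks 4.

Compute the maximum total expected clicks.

28

slot 2 + slot 4: cost 9 + 8 = 17 ≤ 22, expected clicks 15 + 9 = 24.
slot 2 + slot 1: cost 9 + 7 = 16 ≤ 22, expected clicks 15 + 13 = 28.
slot 4 + slot 1: cost 8 + 7 = 15 ≤ 22, expected clicks 9 + 13 = 22.
Best is slot 2 and slot 1 with total expected clicks 28.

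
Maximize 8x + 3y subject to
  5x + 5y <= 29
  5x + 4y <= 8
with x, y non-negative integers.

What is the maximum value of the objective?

(x,y)=(1,0): 5·1+5·0=5≤29, 5·1+4·0=5≤8, objective 8.
(x,y)=(0,1): 5·0+5·1=5≤29, 5·0+4·1=4≤8, objective 3.
(x,y)=(0,0): 5·0+5·0=0≤29, 5·0+4·0=0≤8, objective 0.
No feasible integer point exceeds 8.

8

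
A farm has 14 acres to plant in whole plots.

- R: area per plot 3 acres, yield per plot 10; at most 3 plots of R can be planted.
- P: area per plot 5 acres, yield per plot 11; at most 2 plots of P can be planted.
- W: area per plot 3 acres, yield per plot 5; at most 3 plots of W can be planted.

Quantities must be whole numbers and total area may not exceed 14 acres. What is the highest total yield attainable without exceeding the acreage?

2×R, 1×P, and 1×W: area 14 ≤ 14, yield 2·10 + 1·11 + 1·5 = 36.
3×R and 1×P: area 14 ≤ 14, yield 3·10 + 1·11 = 41.
Best is 41.

41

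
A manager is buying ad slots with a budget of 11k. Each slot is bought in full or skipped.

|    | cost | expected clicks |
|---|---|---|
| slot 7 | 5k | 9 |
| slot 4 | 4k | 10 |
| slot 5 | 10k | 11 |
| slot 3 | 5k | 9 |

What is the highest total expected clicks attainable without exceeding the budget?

19

Allowing fractional choices, the relaxed optimum would be about 22.6, but ad slots are indivisible.
slot 4 + slot 3: cost 4 + 5 = 9 ≤ 11, expected clicks 10 + 9 = 19.
slot 7 + slot 4: cost 5 + 4 = 9 ≤ 11, expected clicks 9 + 10 = 19.
The maximum expected clicks is 19; one optimal choice is slot 7 and slot 4.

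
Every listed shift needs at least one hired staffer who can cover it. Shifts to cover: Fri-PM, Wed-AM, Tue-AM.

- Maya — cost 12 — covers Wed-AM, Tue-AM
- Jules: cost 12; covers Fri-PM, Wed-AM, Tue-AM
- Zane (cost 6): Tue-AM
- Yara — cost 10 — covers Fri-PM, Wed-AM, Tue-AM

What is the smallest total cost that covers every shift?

This is a weighted set-cover instance.
Yara alone covers Fri-PM, Wed-AM, Tue-AM — every shift.
Total cost: 10.
No cover costs less than 10.

10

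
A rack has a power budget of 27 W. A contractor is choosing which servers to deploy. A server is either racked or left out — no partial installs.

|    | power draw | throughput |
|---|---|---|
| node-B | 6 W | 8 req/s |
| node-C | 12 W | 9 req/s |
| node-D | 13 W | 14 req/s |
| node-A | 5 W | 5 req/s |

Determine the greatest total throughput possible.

Take node-B, node-D, and node-A: power draw 6 + 13 + 5 = 24 ≤ 27, throughput 8 + 14 + 5 = 27.
No other feasible combination does better.

27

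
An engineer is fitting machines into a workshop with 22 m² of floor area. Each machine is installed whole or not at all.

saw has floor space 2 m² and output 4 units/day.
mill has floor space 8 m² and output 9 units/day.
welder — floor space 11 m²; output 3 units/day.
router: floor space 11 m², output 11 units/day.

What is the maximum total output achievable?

24

This is a 0-1 knapsack instance.
Allowing fractional choices, the relaxed optimum would be about 24.3, but machines are indivisible.
saw + mill + router: floor space 2 + 8 + 11 = 21 ≤ 22, output 4 + 9 + 11 = 24.
saw + mill + welder: floor space 2 + 8 + 11 = 21 ≤ 22, output 4 + 9 + 3 = 16.
mill + router: floor space 8 + 11 = 19 ≤ 22, output 9 + 11 = 20.
Best is saw, mill, and router with total output 24.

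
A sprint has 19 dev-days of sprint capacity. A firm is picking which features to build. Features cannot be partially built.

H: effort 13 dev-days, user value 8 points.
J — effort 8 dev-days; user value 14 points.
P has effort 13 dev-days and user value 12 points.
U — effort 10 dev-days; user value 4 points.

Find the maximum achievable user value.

18

Allowing fractional choices, the relaxed optimum would be about 24.2, but features are indivisible.
P: effort 13 ≤ 19, user value 12.
J + U: effort 8 + 10 = 18 ≤ 19, user value 14 + 4 = 18.
J: effort 8 ≤ 19, user value 14.
Best is J and U with total user value 18.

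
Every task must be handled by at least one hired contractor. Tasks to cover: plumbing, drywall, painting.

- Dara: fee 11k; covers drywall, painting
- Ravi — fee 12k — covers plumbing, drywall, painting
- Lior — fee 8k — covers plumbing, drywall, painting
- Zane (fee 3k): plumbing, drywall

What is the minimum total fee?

This is a weighted set-cover instance.
Lior alone covers plumbing, drywall, painting — every task.
Total fee: 8.

8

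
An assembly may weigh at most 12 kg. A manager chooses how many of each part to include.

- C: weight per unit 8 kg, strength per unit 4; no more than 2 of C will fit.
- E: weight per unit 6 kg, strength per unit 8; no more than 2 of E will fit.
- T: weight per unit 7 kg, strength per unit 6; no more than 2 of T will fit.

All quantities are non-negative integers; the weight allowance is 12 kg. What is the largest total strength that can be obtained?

This is a bounded integer knapsack.
E has the best ratio (8/6); taking only E gives at most 2×8 = 16 (stopped by the weight limit).
Optimal: 2×E: weight 12 ≤ 12, strength 2·8 = 16.

16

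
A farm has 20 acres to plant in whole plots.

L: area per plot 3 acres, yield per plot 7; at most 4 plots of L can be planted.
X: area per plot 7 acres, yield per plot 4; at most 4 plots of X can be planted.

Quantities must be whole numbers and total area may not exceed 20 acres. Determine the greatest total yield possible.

This is a bounded integer knapsack.
L has the best ratio (7/3); taking only L gives at most 4×7 = 28 (stopped by the supply cap of 4).
Mixing does better — 4×L and 1×X: area 19 ≤ 20, yield 4·7 + 1·4 = 32.

32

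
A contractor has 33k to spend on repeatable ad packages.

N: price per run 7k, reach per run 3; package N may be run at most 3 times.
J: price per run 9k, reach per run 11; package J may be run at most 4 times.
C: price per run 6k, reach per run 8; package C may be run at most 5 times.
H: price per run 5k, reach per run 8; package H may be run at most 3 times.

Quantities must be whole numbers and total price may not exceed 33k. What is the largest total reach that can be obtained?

H has the best ratio (8/5); taking only H gives at most 3×8 = 24 (stopped by the supply cap of 3).
Mixing does better — 3×C and 3×H: price 33 ≤ 33, reach 3·8 + 3·8 = 48.

48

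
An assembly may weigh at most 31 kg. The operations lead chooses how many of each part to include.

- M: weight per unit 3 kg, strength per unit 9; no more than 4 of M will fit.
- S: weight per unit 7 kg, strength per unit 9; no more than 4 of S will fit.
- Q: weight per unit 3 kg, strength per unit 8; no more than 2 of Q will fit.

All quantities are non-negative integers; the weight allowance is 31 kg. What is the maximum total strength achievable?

62

M has the best ratio (9/3); taking only M gives at most 4×9 = 36 (stopped by the supply cap of 4).
Mixing does better — 4×M, 2×S, and 1×Q: weight 29 ≤ 31, strength 4·9 + 2·9 + 1·8 = 62.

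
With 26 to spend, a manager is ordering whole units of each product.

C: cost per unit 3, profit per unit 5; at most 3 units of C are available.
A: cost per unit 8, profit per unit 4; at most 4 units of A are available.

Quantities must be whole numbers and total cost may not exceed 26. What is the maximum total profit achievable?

This is a bounded integer knapsack.
C has the best ratio (5/3); taking only C gives at most 3×5 = 15 (stopped by the supply cap of 3).
Mixing does better — 3×C and 2×A: cost 25 ≤ 26, profit 3·5 + 2·4 = 23.

23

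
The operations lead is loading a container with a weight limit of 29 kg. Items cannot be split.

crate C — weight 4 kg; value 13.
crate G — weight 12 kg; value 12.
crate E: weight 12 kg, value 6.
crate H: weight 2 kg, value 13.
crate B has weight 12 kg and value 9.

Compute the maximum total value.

crate C + crate H + crate B: weight 4 + 2 + 12 = 18 ≤ 29, value 13 + 13 + 9 = 35.
crate C + crate G + crate H: weight 4 + 12 + 2 = 18 ≤ 29, value 13 + 12 + 13 = 38.
Best is crate C, crate G, and crate H with total value 38.

38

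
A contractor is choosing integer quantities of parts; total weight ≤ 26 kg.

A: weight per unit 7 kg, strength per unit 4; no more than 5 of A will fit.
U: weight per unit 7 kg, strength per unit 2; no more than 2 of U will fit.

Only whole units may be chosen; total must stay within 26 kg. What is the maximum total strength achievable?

A has the best ratio (4/7); taking only A gives at most 3×4 = 12 (stopped by the weight limit).
Optimal: 3×A: weight 21 ≤ 26, strength 3·4 = 12.

12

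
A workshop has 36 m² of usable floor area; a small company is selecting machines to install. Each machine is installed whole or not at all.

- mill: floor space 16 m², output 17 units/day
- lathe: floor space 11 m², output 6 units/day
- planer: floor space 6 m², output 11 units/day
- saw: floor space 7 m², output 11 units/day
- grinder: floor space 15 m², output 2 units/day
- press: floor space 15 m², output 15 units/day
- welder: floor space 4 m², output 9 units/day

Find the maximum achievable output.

This is a 0-1 knapsack instance.
Allowing fractional choices, the relaxed optimum would be about 51.0, but machines are indivisible.
mill + press + welder: floor space 16 + 15 + 4 = 35 ≤ 36, output 17 + 15 + 9 = 41.
planer + saw + press + welder: floor space 6 + 7 + 15 + 4 = 32 ≤ 36, output 11 + 11 + 15 + 9 = 46.
mill + planer + saw + welder: floor space 16 + 6 + 7 + 4 = 33 ≤ 36, output 17 + 11 + 11 + 9 = 48.
Best is mill, planer, saw, and welder with total output 48.

48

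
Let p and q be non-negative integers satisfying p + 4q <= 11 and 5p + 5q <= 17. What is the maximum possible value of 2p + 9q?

20

(p,q)=(1,2) is feasible, giving 20.
(p,q)=(0,2) is feasible, giving 18.
(p,q)=(2,1) is feasible, giving 13.
Maximum is 20 at (p,q)=(1,2).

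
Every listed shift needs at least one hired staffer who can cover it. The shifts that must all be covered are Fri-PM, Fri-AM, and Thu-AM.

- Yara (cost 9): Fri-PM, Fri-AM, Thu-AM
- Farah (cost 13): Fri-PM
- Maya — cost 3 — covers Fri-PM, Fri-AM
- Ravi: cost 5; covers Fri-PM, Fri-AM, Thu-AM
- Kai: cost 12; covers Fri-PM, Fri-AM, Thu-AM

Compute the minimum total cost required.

5

This is an integer covering problem.
Ravi alone covers Fri-PM, Fri-AM, Thu-AM — every shift.
Total cost: 5.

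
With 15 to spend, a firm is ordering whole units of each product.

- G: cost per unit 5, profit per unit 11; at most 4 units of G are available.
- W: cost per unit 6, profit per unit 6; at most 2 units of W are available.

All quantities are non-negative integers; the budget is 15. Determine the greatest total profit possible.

33

Take 3×G: cost 15 ≤ 15, profit 3·11 = 33.
No other integer combination yields more.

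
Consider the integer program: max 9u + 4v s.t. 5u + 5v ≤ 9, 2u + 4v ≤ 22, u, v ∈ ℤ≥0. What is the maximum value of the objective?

(u,v)=(1,0): 5·1+5·0=5≤9, 2·1+4·0=2≤22, objective 9.
(u,v)=(0,1): 5·0+5·1=5≤9, 2·0+4·1=4≤22, objective 4.
(u,v)=(0,0): 5·0+5·0=0≤9, 2·0+4·0=0≤22, objective 0.
No feasible integer point exceeds 9.

9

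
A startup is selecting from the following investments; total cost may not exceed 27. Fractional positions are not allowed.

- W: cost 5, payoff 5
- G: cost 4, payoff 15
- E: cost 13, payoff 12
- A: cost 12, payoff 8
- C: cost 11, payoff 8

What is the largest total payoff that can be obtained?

Treat it as a binary knapsack problem.
Allowing fractional choices, the relaxed optimum would be about 35.6, but investments are indivisible.
G + A + C: cost 4 + 12 + 11 = 27 ≤ 27, payoff 15 + 8 + 8 = 31.
W + G + E: cost 5 + 4 + 13 = 22 ≤ 27, payoff 5 + 15 + 12 = 32.
W + G + C: cost 5 + 4 + 11 = 20 ≤ 27, payoff 5 + 15 + 8 = 28.
Best is W, G, and E with total payoff 32.

32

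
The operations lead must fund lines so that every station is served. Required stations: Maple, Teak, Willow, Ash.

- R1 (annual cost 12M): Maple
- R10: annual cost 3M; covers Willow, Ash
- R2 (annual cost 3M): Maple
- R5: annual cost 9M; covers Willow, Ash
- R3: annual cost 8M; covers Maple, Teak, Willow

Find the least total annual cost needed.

This is an integer covering problem.
The greedy cost-per-new-station heuristic would pick R10, R2, and R3 for 14, but a cheaper cover exists.
Choose R10 and R3: together they cover Maple, Teak, Willow, Ash — every station.
Total annual cost: 3 + 8 = 11.
No cover costs less than 11.

11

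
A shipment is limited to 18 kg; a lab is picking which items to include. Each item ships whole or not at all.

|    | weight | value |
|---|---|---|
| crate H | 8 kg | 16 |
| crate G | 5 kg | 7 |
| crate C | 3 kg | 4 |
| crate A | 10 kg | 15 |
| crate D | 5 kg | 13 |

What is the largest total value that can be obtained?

This is an integer program with binary decision variables.
crate H + crate G + crate D: weight 8 + 5 + 5 = 18 ≤ 18, value 16 + 7 + 13 = 36.
crate C + crate A + crate D: weight 3 + 10 + 5 = 18 ≤ 18, value 4 + 15 + 13 = 32.
crate H + crate C + crate D: weight 8 + 3 + 5 = 16 ≤ 18, value 16 + 4 + 13 = 33.
Best is crate H, crate G, and crate D with total value 36.

36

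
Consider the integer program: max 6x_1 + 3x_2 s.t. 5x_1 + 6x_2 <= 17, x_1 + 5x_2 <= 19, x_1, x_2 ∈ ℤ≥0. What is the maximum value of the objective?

Relaxing integrality, the LP optimum is 20.40 at (x_1,x_2) = (3.4, 0), which is not an integer point.
(x_1,x_2)=(3,0): 5·3+6·0=15≤17, 1·3+5·0=3≤19, objective 18.
(x_1,x_2)=(2,1): 5·2+6·1=16≤17, 1·2+5·1=7≤19, objective 15.
(x_1,x_2)=(2,0): 5·2+6·0=10≤17, 1·2+5·0=2≤19, objective 12.
No feasible integer point exceeds 18.

18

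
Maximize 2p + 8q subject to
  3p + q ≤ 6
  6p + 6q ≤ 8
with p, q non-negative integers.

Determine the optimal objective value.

(p,q)=(0,1): 3·0+1·1=1≤6, 6·0+6·1=6≤8, objective 8.
(p,q)=(1,0): 3·1+1·0=3≤6, 6·1+6·0=6≤8, objective 2.
No feasible integer point exceeds 8.

8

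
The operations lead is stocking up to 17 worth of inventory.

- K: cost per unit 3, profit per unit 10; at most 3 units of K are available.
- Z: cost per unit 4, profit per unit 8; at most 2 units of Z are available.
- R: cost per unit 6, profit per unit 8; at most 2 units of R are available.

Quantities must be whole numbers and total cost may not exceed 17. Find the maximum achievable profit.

This is a bounded integer knapsack.
3×K and 1×R: cost 15 ≤ 17, profit 3·10 + 1·8 = 38.
3×K and 2×Z: cost 17 ≤ 17, profit 3·10 + 2·8 = 46.
Best is 46.

46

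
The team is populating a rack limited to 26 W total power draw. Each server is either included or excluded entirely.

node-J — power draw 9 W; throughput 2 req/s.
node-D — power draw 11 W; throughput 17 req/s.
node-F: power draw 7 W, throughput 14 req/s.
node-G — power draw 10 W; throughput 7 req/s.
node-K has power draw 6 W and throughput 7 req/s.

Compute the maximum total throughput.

38

Treat it as a binary knapsack problem.
Take node-D, node-F, and node-K: power draw 11 + 7 + 6 = 24 ≤ 26, throughput 17 + 14 + 7 = 38.
No other feasible combination does better.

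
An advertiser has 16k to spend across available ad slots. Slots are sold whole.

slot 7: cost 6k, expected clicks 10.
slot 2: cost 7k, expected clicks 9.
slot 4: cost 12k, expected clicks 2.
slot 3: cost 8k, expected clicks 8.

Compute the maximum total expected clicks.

19

Allowing fractional choices, the relaxed optimum would be about 22.0, but ad slots are indivisible.
slot 7 + slot 3: cost 6 + 8 = 14 ≤ 16, expected clicks 10 + 8 = 18.
slot 7 + slot 2: cost 6 + 7 = 13 ≤ 16, expected clicks 10 + 9 = 19.
Best is slot 7 and slot 2 with total expected clicks 19.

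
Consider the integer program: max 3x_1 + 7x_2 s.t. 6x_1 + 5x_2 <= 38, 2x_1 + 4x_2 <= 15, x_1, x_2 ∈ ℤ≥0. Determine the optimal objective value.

24

(x_1,x_2)=(1,3): 6·1+5·3=21≤38, 2·1+4·3=14≤15, objective 24.
(x_1,x_2)=(0,3): 6·0+5·3=15≤38, 2·0+4·3=12≤15, objective 21.
(x_1,x_2)=(2,2): 6·2+5·2=22≤38, 2·2+4·2=12≤15, objective 20.
No feasible integer point exceeds 24.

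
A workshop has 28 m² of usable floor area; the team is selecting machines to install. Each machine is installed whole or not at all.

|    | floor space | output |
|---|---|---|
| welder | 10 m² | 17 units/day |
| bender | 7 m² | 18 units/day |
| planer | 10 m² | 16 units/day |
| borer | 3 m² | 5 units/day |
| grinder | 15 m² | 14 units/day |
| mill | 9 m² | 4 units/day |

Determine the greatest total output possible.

51

This is an integer program with binary decision variables.
Allowing fractional choices, the relaxed optimum would be about 52.8, but machines are indivisible.
welder + bender + planer: floor space 10 + 7 + 10 = 27 ≤ 28, output 17 + 18 + 16 = 51.
welder + bender + borer: floor space 10 + 7 + 3 = 20 ≤ 28, output 17 + 18 + 5 = 40.
Best is welder, bender, and planer with total output 51.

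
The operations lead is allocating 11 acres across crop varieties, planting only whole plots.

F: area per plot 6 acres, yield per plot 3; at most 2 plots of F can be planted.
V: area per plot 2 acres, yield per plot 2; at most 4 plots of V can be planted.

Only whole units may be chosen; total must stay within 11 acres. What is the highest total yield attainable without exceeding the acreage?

4×V: area 8 ≤ 11, yield 4·2 = 8.
1×F and 2×V: area 10 ≤ 11, yield 1·3 + 2·2 = 7.
Best is 8.

8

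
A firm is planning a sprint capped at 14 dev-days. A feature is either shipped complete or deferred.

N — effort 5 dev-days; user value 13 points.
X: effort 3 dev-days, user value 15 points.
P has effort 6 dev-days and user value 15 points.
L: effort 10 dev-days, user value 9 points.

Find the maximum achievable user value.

43

X + P: effort 3 + 6 = 9 ≤ 14, user value 15 + 15 = 30.
N + X + P: effort 5 + 3 + 6 = 14 ≤ 14, user value 13 + 15 + 15 = 43.
Best is N, X, and P with total user value 43.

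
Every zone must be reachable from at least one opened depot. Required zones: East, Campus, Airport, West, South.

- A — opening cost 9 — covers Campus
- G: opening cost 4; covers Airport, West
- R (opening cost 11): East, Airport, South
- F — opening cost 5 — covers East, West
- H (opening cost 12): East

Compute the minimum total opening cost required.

24

This is an integer covering problem.
The greedy cost-per-new-zone heuristic would pick G, F, A, and R for 29, but a cheaper cover exists.
Choose A, G, and R: together they cover East, Campus, Airport, West, South — every zone.
Total opening cost: 9 + 4 + 11 = 24.
No cover costs less than 24.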